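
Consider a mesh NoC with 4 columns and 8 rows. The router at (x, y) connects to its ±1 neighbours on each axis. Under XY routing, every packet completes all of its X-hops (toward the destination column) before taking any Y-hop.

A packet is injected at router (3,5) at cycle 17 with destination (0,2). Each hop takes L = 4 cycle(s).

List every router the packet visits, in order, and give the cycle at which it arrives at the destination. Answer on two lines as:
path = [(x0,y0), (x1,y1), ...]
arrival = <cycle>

  0. router=(3,5) cycle=17 (inject)
  1. router=(2,5) cycle=21 dir=W
  2. router=(1,5) cycle=25 dir=W
  3. router=(0,5) cycle=29 dir=W
  4. router=(0,4) cycle=33 dir=S
  5. router=(0,3) cycle=37 dir=S
  6. router=(0,2) cycle=41 dir=S

path = [(3,5), (2,5), (1,5), (0,5), (0,4), (0,3), (0,2)]
arrival = 41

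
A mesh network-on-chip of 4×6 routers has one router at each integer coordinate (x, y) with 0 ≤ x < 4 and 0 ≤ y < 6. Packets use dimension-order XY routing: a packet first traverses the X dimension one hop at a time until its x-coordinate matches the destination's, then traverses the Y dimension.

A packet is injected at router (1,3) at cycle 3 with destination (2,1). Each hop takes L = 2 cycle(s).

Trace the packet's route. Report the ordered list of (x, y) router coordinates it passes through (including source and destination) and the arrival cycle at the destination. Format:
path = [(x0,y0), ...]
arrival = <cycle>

t=3: at (1,3)
t=5: at (2,3) after E
t=7: at (2,2) after S
t=9: at (2,1) after S

path = [(1,3), (2,3), (2,2), (2,1)]
arrival = 9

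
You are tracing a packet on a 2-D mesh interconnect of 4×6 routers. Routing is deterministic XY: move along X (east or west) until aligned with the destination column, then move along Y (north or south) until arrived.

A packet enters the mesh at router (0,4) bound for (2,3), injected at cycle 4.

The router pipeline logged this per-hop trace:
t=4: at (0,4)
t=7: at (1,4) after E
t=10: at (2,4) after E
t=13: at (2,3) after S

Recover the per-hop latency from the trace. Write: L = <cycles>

L = 3

From hop 0 (4) to hop 1 (7): +3 cycles.
One hop costs L cycles, so L = 3.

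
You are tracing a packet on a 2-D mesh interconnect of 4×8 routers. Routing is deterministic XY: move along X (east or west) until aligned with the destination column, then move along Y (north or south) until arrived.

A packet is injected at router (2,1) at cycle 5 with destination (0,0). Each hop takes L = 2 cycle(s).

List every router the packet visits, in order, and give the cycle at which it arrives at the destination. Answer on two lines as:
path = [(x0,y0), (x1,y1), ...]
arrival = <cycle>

path = [(2,1), (1,1), (0,1), (0,0)]
arrival = 11

[0] x=2 y=1 t=5
[1] x=1 y=1 t=7 →W
[2] x=0 y=1 t=9 →W
[3] x=0 y=0 t=11 →S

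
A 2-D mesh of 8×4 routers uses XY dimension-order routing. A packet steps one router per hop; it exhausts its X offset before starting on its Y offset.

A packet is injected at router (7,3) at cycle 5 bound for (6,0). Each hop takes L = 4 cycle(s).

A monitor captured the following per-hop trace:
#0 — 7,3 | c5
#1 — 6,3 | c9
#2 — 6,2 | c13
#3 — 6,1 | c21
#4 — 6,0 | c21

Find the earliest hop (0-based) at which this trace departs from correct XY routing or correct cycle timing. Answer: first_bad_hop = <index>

first_bad_hop = 3

hop 1: step (-1,+0), +4 cyc — ok
hop 2: step (+0,-1), +4 cyc — ok
hop 3: step (+0,-1), +8 cyc — BAD: Δcyc=8≠L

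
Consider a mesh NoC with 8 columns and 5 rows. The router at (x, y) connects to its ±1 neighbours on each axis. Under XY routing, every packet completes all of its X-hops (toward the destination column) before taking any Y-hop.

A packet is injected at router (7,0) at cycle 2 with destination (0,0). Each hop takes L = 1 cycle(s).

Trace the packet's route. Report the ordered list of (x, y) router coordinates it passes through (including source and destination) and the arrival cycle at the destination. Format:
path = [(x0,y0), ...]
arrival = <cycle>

path = [(7,0), (6,0), (5,0), (4,0), (3,0), (2,0), (1,0), (0,0)]
arrival = 9

[0] x=7 y=0 t=2
[1] x=6 y=0 t=3 →W
[2] x=5 y=0 t=4 →W
[3] x=4 y=0 t=5 →W
[4] x=3 y=0 t=6 →W
[5] x=2 y=0 t=7 →W
[6] x=1 y=0 t=8 →W
[7] x=0 y=0 t=9 →W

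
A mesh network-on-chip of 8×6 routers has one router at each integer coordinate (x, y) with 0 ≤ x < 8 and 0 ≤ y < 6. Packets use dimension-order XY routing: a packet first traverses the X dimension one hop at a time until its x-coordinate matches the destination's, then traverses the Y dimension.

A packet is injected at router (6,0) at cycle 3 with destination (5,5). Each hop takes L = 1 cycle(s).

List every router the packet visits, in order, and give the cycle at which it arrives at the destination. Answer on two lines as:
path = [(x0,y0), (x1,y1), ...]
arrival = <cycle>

path = [(6,0), (5,0), (5,1), (5,2), (5,3), (5,4), (5,5)]
arrival = 9

src (6,0)  cyc=3
W→(5,0)  cyc=4
N→(5,1)  cyc=5
N→(5,2)  cyc=6
N→(5,3)  cyc=7
N→(5,4)  cyc=8
N→(5,5)  cyc=9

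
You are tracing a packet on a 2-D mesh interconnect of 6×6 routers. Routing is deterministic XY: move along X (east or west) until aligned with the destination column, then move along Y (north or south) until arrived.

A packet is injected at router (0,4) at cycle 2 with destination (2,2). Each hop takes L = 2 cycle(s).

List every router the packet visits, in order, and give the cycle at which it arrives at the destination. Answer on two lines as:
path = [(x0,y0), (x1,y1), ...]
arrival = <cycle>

path = [(0,4), (1,4), (2,4), (2,3), (2,2)]
arrival = 10

src (0,4)  cyc=2
E→(1,4)  cyc=4
E→(2,4)  cyc=6
S→(2,3)  cyc=8
S→(2,2)  cyc=10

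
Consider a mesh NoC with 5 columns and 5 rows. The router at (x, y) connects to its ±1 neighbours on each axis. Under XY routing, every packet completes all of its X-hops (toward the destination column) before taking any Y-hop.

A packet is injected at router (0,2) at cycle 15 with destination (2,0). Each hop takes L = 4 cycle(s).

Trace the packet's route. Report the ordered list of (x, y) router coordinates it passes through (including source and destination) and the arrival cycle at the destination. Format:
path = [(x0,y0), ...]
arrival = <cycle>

path = [(0,2), (1,2), (2,2), (2,1), (2,0)]
arrival = 31

hop 0: (0,2) @ cyc 15
hop 1: (1,2) @ cyc 19  [E]
hop 2: (2,2) @ cyc 23  [E]
hop 3: (2,1) @ cyc 27  [S]
hop 4: (2,0) @ cyc 31  [S]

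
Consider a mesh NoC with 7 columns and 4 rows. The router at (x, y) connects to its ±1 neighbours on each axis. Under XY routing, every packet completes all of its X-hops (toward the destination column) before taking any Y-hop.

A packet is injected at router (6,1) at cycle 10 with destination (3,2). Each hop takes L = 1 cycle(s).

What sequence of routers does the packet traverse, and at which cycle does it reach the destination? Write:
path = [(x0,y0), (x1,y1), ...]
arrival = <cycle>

path = [(6,1), (5,1), (4,1), (3,1), (3,2)]
arrival = 14

t=10: at (6,1)
t=11: at (5,1) after W
t=12: at (4,1) after W
t=13: at (3,1) after W
t=14: at (3,2) after N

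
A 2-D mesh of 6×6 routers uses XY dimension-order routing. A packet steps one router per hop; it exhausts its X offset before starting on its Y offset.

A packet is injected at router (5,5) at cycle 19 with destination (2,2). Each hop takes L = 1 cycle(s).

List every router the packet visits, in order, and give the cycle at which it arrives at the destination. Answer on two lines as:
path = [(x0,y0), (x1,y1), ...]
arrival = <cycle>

path = [(5,5), (4,5), (3,5), (2,5), (2,4), (2,3), (2,2)]
arrival = 25

src (5,5)  cyc=19
W→(4,5)  cyc=20
W→(3,5)  cyc=21
W→(2,5)  cyc=22
S→(2,4)  cyc=23
S→(2,3)  cyc=24
S→(2,2)  cyc=25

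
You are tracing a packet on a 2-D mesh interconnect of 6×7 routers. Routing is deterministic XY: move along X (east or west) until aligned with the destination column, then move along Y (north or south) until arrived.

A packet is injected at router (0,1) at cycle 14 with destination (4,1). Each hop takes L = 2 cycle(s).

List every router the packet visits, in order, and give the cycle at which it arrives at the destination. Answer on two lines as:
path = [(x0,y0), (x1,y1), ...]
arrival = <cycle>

path = [(0,1), (1,1), (2,1), (3,1), (4,1)]
arrival = 22

t=14: at (0,1)
t=16: at (1,1) after E
t=18: at (2,1) after E
t=20: at (3,1) after E
t=22: at (4,1) after E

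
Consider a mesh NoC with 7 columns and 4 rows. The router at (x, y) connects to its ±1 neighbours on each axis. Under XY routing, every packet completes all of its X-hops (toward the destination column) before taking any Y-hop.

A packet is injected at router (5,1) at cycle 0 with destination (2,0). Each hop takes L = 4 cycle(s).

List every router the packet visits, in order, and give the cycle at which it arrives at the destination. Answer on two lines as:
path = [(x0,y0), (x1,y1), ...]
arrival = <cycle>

hop 0: (5,1) @ cyc 0
hop 1: (4,1) @ cyc 4  [W]
hop 2: (3,1) @ cyc 8  [W]
hop 3: (2,1) @ cyc 12  [W]
hop 4: (2,0) @ cyc 16  [S]

path = [(5,1), (4,1), (3,1), (2,1), (2,0)]
arrival = 16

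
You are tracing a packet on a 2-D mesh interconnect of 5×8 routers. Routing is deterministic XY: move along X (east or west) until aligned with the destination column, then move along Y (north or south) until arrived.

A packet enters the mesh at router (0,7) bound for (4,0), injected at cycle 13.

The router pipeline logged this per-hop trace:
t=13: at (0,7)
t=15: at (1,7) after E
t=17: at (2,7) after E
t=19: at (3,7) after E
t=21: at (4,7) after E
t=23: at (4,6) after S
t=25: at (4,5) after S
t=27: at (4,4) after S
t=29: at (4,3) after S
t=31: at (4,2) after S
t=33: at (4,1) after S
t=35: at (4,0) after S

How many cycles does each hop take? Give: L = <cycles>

Δcyc across hop 0→1: 15 − 13 = 2.
Each hop adds L, hence L = 2.

L = 2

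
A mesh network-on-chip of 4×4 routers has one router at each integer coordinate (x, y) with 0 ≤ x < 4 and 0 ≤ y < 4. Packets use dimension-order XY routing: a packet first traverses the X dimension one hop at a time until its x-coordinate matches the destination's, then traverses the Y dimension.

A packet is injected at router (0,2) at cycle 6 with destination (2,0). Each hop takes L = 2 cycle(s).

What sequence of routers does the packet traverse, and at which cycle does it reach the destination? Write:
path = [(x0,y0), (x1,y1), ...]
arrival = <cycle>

path = [(0,2), (1,2), (2,2), (2,1), (2,0)]
arrival = 14

hop 0: (0,2) @ cyc 6
hop 1: (1,2) @ cyc 8  [E]
hop 2: (2,2) @ cyc 10  [E]
hop 3: (2,1) @ cyc 12  [S]
hop 4: (2,0) @ cyc 14  [S]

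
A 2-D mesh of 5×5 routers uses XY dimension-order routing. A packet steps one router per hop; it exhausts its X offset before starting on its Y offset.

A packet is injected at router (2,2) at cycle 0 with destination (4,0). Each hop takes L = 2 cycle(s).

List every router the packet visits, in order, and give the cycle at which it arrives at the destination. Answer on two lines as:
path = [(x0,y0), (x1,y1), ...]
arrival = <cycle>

path = [(2,2), (3,2), (4,2), (4,1), (4,0)]
arrival = 8

hop 0: (2,2) @ cyc 0
hop 1: (3,2) @ cyc 2  [E]
hop 2: (4,2) @ cyc 4  [E]
hop 3: (4,1) @ cyc 6  [S]
hop 4: (4,0) @ cyc 8  [S]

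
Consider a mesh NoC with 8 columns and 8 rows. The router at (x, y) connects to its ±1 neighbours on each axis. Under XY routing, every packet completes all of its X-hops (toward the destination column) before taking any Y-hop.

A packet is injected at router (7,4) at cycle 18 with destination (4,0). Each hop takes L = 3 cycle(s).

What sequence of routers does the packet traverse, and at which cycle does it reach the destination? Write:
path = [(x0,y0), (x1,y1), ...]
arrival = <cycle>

path = [(7,4), (6,4), (5,4), (4,4), (4,3), (4,2), (4,1), (4,0)]
arrival = 39

t=18: at (7,4)
t=21: at (6,4) after W
t=24: at (5,4) after W
t=27: at (4,4) after W
t=30: at (4,3) after S
t=33: at (4,2) after S
t=36: at (4,1) after S
t=39: at (4,0) after S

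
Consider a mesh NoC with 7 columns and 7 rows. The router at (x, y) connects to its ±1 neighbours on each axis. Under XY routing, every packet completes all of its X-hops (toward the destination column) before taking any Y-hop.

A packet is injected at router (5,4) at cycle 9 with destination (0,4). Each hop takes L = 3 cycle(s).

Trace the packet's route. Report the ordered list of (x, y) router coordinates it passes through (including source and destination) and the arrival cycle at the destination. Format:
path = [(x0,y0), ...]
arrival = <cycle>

path = [(5,4), (4,4), (3,4), (2,4), (1,4), (0,4)]
arrival = 24

[0] x=5 y=4 t=9
[1] x=4 y=4 t=12 →W
[2] x=3 y=4 t=15 →W
[3] x=2 y=4 t=18 →W
[4] x=1 y=4 t=21 →W
[5] x=0 y=4 t=24 →W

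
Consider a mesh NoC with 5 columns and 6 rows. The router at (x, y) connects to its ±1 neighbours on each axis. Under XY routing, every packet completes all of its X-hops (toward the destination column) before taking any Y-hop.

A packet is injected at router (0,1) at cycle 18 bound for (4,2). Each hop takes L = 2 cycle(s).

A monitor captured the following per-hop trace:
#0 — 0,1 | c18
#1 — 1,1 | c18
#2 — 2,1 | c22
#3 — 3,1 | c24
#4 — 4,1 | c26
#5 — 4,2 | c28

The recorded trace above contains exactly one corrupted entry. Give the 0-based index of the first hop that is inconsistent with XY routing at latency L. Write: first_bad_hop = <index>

first_bad_hop = 1

hop 1: step (+1,+0), +0 cyc — BAD: Δcyc=0≠L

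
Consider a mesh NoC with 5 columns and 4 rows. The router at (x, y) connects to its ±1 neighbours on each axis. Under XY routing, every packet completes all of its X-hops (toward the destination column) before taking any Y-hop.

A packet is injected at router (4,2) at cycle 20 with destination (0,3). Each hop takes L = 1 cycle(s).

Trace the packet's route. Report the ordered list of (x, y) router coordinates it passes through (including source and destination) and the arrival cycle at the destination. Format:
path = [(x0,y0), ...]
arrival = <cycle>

path = [(4,2), (3,2), (2,2), (1,2), (0,2), (0,3)]
arrival = 25

t=20: at (4,2)
t=21: at (3,2) after W
t=22: at (2,2) after W
t=23: at (1,2) after W
t=24: at (0,2) after W
t=25: at (0,3) after N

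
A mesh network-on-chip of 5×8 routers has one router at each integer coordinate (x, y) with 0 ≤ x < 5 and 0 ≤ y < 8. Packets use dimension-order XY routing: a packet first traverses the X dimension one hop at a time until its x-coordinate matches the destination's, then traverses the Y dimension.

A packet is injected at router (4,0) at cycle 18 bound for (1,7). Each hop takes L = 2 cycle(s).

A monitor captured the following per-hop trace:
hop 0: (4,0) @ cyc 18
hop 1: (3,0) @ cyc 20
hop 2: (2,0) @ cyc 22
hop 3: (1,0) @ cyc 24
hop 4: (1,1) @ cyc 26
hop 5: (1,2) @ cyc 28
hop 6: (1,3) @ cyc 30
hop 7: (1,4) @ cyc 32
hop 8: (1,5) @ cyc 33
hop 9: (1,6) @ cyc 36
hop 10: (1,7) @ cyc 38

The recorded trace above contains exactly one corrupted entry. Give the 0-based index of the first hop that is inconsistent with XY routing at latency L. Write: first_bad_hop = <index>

[1] (-1,+0) / 2c ⇒ ok
[2] (-1,+0) / 2c ⇒ ok
[3] (-1,+0) / 2c ⇒ ok
[4] (+0,+1) / 2c ⇒ ok
[5] (+0,+1) / 2c ⇒ ok
[6] (+0,+1) / 2c ⇒ ok
[7] (+0,+1) / 2c ⇒ ok
[8] (+0,+1) / 1c ⇒ BAD: Δcyc=1≠L

first_bad_hop = 8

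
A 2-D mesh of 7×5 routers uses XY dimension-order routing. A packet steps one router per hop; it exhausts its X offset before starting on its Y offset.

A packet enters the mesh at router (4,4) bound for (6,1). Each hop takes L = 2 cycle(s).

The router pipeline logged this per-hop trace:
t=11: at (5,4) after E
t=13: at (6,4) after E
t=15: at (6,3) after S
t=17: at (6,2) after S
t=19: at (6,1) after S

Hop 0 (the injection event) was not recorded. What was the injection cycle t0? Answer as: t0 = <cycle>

t0 = 9

The first recorded entry is hop 1 at cycle 11.
Therefore t0 = 11 − L = 9.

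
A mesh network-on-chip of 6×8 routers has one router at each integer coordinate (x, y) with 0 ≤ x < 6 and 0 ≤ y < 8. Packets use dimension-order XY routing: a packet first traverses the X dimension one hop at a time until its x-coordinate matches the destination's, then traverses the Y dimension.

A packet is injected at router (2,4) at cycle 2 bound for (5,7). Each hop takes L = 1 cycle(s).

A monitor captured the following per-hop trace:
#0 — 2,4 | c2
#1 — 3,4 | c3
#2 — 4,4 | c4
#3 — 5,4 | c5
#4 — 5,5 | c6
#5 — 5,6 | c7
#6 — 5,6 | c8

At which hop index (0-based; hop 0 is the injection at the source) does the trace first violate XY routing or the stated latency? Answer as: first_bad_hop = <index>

  1: Δx=+1 Δy=+0 Δt=1 [ok]
  2: Δx=+1 Δy=+0 Δt=1 [ok]
  3: Δx=+1 Δy=+0 Δt=1 [ok]
  4: Δx=+0 Δy=+1 Δt=1 [ok]
  5: Δx=+0 Δy=+1 Δt=1 [ok]
  6: Δx=+0 Δy=+0 Δt=1 [BAD: non-unit step]

first_bad_hop = 6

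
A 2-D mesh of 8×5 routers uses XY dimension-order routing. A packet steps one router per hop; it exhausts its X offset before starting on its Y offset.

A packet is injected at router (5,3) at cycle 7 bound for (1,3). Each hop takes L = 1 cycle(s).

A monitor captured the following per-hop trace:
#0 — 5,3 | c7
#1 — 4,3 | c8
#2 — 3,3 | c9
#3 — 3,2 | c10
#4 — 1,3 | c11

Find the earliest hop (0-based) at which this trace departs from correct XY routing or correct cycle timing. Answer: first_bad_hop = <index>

first_bad_hop = 3

check 1→ d=(-1,0) cyc+1: ok
check 2→ d=(-1,0) cyc+1: ok
check 3→ d=(0,-1) cyc+1: BAD: Y-move but x=3≠1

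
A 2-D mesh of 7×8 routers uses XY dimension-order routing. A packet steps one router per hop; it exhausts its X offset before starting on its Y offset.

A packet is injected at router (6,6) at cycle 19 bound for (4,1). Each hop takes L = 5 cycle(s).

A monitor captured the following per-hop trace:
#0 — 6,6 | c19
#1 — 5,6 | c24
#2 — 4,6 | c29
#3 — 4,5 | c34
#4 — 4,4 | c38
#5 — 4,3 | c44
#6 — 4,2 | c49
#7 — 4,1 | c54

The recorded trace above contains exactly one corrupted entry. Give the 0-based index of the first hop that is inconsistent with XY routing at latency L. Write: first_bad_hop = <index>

first_bad_hop = 4

  1: Δx=-1 Δy=+0 Δt=5 [ok]
  2: Δx=-1 Δy=+0 Δt=5 [ok]
  3: Δx=+0 Δy=-1 Δt=5 [ok]
  4: Δx=+0 Δy=-1 Δt=4 [BAD: Δcyc=4≠L]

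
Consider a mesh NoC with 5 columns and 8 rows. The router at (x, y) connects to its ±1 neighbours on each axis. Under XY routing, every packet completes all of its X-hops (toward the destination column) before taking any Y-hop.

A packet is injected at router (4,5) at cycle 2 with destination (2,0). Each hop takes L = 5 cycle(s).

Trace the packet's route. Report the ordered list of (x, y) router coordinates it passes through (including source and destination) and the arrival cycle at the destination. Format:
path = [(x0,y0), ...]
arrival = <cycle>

path = [(4,5), (3,5), (2,5), (2,4), (2,3), (2,2), (2,1), (2,0)]
arrival = 37

  0. router=(4,5) cycle=2 (inject)
  1. router=(3,5) cycle=7 dir=W
  2. router=(2,5) cycle=12 dir=W
  3. router=(2,4) cycle=17 dir=S
  4. router=(2,3) cycle=22 dir=S
  5. router=(2,2) cycle=27 dir=S
  6. router=(2,1) cycle=32 dir=S
  7. router=(2,0) cycle=37 dir=S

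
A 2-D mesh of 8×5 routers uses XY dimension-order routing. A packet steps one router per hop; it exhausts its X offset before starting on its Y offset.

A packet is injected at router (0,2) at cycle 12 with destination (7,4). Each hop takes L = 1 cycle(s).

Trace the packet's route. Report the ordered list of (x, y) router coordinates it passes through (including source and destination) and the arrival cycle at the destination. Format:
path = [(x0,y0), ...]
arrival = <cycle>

src (0,2)  cyc=12
E→(1,2)  cyc=13
E→(2,2)  cyc=14
E→(3,2)  cyc=15
E→(4,2)  cyc=16
E→(5,2)  cyc=17
E→(6,2)  cyc=18
E→(7,2)  cyc=19
N→(7,3)  cyc=20
N→(7,4)  cyc=21

path = [(0,2), (1,2), (2,2), (3,2), (4,2), (5,2), (6,2), (7,2), (7,3), (7,4)]
arrival = 21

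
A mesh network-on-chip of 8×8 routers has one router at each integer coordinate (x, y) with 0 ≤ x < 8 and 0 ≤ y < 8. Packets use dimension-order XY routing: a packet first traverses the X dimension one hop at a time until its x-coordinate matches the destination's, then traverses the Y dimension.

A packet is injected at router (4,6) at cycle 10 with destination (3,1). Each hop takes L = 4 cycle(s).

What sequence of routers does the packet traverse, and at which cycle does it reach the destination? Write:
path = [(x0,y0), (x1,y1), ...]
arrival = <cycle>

path = [(4,6), (3,6), (3,5), (3,4), (3,3), (3,2), (3,1)]
arrival = 34

[0] x=4 y=6 t=10
[1] x=3 y=6 t=14 →W
[2] x=3 y=5 t=18 →S
[3] x=3 y=4 t=22 →S
[4] x=3 y=3 t=26 →S
[5] x=3 y=2 t=30 →S
[6] x=3 y=1 t=34 →S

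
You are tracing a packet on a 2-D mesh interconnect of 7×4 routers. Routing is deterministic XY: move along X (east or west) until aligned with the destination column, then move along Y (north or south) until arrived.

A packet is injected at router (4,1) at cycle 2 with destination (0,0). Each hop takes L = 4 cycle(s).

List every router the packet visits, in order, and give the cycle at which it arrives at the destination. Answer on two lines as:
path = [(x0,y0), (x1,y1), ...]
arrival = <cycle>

[0] x=4 y=1 t=2
[1] x=3 y=1 t=6 →W
[2] x=2 y=1 t=10 →W
[3] x=1 y=1 t=14 →W
[4] x=0 y=1 t=18 →W
[5] x=0 y=0 t=22 →S

path = [(4,1), (3,1), (2,1), (1,1), (0,1), (0,0)]
arrival = 22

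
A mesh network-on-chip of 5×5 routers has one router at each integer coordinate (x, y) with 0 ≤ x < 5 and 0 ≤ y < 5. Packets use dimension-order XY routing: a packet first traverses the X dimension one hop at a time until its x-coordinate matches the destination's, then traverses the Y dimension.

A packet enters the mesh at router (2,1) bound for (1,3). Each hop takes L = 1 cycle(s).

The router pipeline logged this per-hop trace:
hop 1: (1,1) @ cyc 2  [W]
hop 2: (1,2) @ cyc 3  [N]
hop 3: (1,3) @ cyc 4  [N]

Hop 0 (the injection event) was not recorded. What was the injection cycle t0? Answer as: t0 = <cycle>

t0 = 1

Hop 1 reached at cycle 2; hop k is at t0 + k·L.
So t0 = 2 − 1·1 = 1.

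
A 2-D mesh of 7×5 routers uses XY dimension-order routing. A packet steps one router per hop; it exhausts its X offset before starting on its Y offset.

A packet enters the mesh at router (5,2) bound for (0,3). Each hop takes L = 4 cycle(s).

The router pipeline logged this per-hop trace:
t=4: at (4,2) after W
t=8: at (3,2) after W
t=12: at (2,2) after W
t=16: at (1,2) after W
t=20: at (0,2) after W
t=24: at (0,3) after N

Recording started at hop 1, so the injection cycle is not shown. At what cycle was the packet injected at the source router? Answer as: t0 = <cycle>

t0 = 0

The first recorded entry is hop 1 at cycle 4.
So t0 = 4 − 1·4 = 0.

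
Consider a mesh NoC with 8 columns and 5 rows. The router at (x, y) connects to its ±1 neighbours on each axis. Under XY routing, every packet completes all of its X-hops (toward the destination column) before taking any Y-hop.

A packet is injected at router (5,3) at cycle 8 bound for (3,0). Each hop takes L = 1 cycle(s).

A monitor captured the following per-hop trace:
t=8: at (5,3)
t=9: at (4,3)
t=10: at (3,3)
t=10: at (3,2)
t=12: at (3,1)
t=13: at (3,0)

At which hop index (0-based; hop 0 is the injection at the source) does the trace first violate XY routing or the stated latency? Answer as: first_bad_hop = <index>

first_bad_hop = 3

[1] (-1,+0) / 1c ⇒ ok
[2] (-1,+0) / 1c ⇒ ok
[3] (+0,-1) / 0c ⇒ BAD: Δcyc=0≠L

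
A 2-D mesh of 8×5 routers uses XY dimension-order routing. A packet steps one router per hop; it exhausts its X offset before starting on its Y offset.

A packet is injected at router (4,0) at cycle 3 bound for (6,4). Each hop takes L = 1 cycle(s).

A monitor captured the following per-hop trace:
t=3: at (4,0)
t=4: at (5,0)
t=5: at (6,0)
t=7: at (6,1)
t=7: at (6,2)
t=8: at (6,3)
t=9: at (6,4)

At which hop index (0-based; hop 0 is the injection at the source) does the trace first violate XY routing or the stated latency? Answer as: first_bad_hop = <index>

first_bad_hop = 3

  1: Δx=+1 Δy=+0 Δt=1 [ok]
  2: Δx=+1 Δy=+0 Δt=1 [ok]
  3: Δx=+0 Δy=+1 Δt=2 [BAD: Δcyc=2≠L]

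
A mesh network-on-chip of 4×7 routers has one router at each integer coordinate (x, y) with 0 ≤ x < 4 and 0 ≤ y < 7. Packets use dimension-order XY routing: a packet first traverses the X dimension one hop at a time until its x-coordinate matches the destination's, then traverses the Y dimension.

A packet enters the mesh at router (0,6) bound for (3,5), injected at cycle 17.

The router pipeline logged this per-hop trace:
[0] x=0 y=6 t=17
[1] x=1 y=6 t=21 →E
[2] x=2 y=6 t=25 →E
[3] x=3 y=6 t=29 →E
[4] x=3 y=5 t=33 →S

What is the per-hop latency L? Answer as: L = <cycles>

From hop 0 (17) to hop 1 (21): +4 cycles.
One hop costs L cycles, so L = 4.

L = 4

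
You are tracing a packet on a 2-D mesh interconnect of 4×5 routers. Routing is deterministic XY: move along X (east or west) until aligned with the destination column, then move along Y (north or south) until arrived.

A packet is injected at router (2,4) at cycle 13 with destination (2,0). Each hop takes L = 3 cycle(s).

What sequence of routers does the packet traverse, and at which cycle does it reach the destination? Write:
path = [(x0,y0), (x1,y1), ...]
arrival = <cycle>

path = [(2,4), (2,3), (2,2), (2,1), (2,0)]
arrival = 25

[0] x=2 y=4 t=13
[1] x=2 y=3 t=16 →S
[2] x=2 y=2 t=19 →S
[3] x=2 y=1 t=22 →S
[4] x=2 y=0 t=25 →S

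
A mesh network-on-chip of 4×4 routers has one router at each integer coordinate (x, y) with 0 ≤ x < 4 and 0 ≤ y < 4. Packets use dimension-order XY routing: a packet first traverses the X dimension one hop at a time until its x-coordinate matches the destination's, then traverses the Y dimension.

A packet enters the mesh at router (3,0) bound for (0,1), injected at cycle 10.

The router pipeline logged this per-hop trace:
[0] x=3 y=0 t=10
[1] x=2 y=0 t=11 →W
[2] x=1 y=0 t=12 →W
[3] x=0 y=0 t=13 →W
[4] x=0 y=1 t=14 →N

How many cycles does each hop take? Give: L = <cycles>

L = 1

Δcyc across hop 0→1: 11 − 10 = 1.
Each hop adds L, hence L = 1.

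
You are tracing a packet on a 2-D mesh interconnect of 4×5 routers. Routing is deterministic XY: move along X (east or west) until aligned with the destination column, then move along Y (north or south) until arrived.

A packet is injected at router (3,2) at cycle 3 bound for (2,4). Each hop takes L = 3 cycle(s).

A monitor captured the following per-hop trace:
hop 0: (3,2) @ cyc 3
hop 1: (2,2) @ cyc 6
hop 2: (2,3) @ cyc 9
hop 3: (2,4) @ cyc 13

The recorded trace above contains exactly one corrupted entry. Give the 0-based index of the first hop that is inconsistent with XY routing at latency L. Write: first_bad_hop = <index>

first_bad_hop = 3

hop 1: step (-1,+0), +3 cyc — ok
hop 2: step (+0,+1), +3 cyc — ok
hop 3: step (+0,+1), +4 cyc — BAD: Δcyc=4≠L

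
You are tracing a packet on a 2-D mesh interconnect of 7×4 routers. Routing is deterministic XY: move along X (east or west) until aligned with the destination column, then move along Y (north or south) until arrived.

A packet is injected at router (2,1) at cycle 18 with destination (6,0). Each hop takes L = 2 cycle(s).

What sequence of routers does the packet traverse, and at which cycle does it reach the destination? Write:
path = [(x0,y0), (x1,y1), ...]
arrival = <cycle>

  0. router=(2,1) cycle=18 (inject)
  1. router=(3,1) cycle=20 dir=E
  2. router=(4,1) cycle=22 dir=E
  3. router=(5,1) cycle=24 dir=E
  4. router=(6,1) cycle=26 dir=E
  5. router=(6,0) cycle=28 dir=S

path = [(2,1), (3,1), (4,1), (5,1), (6,1), (6,0)]
arrival = 28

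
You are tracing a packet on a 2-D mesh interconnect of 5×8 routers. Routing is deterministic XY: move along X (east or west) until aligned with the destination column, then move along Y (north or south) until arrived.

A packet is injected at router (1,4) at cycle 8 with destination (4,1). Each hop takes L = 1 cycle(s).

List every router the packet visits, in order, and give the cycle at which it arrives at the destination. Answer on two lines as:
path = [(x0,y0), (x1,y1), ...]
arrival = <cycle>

path = [(1,4), (2,4), (3,4), (4,4), (4,3), (4,2), (4,1)]
arrival = 14

hop 0: (1,4) @ cyc 8
hop 1: (2,4) @ cyc 9  [E]
hop 2: (3,4) @ cyc 10  [E]
hop 3: (4,4) @ cyc 11  [E]
hop 4: (4,3) @ cyc 12  [S]
hop 5: (4,2) @ cyc 13  [S]
hop 6: (4,1) @ cyc 14  [S]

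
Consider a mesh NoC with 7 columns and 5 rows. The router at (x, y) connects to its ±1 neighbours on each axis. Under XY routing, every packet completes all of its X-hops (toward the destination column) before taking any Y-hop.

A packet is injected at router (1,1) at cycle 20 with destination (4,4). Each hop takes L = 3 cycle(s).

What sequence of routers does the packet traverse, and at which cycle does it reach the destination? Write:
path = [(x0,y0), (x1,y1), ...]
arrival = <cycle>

path = [(1,1), (2,1), (3,1), (4,1), (4,2), (4,3), (4,4)]
arrival = 38

[0] x=1 y=1 t=20
[1] x=2 y=1 t=23 →E
[2] x=3 y=1 t=26 →E
[3] x=4 y=1 t=29 →E
[4] x=4 y=2 t=32 →N
[5] x=4 y=3 t=35 →N
[6] x=4 y=4 t=38 →N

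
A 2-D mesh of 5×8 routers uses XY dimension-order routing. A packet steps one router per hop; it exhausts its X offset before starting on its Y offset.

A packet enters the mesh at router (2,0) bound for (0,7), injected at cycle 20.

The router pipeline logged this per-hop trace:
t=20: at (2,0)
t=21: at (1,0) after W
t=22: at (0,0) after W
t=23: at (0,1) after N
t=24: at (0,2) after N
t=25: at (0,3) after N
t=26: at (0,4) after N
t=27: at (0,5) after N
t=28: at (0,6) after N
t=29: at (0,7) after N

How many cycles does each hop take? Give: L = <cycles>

Between hops 0 and 1 the cycle counter advances 21 − 20 = 1.
That increment is L by definition: L = 1.

L = 1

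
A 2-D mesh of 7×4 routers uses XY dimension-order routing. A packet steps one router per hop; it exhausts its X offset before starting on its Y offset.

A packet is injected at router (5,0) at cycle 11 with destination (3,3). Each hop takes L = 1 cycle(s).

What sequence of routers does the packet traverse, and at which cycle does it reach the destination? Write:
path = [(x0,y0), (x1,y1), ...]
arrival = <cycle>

hop 0: (5,0) @ cyc 11
hop 1: (4,0) @ cyc 12  [W]
hop 2: (3,0) @ cyc 13  [W]
hop 3: (3,1) @ cyc 14  [N]
hop 4: (3,2) @ cyc 15  [N]
hop 5: (3,3) @ cyc 16  [N]

path = [(5,0), (4,0), (3,0), (3,1), (3,2), (3,3)]
arrival = 16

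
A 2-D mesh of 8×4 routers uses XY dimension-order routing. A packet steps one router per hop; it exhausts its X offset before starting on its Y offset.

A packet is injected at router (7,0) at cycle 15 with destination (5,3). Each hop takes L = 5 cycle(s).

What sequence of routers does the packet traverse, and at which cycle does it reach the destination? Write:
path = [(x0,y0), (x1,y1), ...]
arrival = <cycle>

hop 0: (7,0) @ cyc 15
hop 1: (6,0) @ cyc 20  [W]
hop 2: (5,0) @ cyc 25  [W]
hop 3: (5,1) @ cyc 30  [N]
hop 4: (5,2) @ cyc 35  [N]
hop 5: (5,3) @ cyc 40  [N]

path = [(7,0), (6,0), (5,0), (5,1), (5,2), (5,3)]
arrival = 40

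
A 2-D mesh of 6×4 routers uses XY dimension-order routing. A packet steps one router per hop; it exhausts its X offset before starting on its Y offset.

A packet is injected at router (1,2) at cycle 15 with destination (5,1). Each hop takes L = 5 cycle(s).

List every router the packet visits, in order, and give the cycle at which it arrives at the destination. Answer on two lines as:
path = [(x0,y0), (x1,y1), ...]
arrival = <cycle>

src (1,2)  cyc=15
E→(2,2)  cyc=20
E→(3,2)  cyc=25
E→(4,2)  cyc=30
E→(5,2)  cyc=35
S→(5,1)  cyc=40

path = [(1,2), (2,2), (3,2), (4,2), (5,2), (5,1)]
arrival = 40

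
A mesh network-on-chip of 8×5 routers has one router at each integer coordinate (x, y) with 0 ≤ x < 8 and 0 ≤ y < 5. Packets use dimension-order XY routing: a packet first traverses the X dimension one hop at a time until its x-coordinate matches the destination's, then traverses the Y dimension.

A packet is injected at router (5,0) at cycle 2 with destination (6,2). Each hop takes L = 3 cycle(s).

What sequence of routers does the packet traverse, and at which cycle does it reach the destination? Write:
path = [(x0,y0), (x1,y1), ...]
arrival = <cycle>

path = [(5,0), (6,0), (6,1), (6,2)]
arrival = 11

[0] x=5 y=0 t=2
[1] x=6 y=0 t=5 →E
[2] x=6 y=1 t=8 →N
[3] x=6 y=2 t=11 →N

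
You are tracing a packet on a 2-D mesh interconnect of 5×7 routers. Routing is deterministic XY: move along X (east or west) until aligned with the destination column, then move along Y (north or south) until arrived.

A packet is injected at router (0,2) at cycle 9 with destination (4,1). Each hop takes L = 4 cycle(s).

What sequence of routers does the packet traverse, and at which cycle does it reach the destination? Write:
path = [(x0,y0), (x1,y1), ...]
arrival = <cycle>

hop 0: (0,2) @ cyc 9
hop 1: (1,2) @ cyc 13  [E]
hop 2: (2,2) @ cyc 17  [E]
hop 3: (3,2) @ cyc 21  [E]
hop 4: (4,2) @ cyc 25  [E]
hop 5: (4,1) @ cyc 29  [S]

path = [(0,2), (1,2), (2,2), (3,2), (4,2), (4,1)]
arrival = 29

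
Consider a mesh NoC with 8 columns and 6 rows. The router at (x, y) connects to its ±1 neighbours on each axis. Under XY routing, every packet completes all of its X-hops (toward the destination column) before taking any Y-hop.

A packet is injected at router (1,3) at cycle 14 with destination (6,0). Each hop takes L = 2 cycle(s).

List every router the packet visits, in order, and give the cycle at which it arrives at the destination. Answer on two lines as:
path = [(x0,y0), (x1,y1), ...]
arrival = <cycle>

path = [(1,3), (2,3), (3,3), (4,3), (5,3), (6,3), (6,2), (6,1), (6,0)]
arrival = 30

src (1,3)  cyc=14
E→(2,3)  cyc=16
E→(3,3)  cyc=18
E→(4,3)  cyc=20
E→(5,3)  cyc=22
E→(6,3)  cyc=24
S→(6,2)  cyc=26
S→(6,1)  cyc=28
S→(6,0)  cyc=30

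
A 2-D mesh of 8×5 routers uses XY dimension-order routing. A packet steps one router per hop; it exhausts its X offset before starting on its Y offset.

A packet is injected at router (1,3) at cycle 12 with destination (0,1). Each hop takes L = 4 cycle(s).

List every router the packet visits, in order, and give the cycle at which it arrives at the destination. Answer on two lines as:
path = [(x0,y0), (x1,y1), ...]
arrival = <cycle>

path = [(1,3), (0,3), (0,2), (0,1)]
arrival = 24

t=12: at (1,3)
t=16: at (0,3) after W
t=20: at (0,2) after S
t=24: at (0,1) after S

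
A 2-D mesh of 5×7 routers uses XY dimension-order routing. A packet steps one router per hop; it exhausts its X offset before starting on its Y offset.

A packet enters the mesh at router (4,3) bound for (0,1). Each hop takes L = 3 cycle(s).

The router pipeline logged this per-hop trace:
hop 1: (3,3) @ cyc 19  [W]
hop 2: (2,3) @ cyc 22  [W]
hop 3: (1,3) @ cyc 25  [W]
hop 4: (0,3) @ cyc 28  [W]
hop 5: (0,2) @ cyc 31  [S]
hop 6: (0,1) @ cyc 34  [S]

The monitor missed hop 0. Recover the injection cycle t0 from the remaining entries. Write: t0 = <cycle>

Hop 1 reached at cycle 19; hop k is at t0 + k·L.
Therefore t0 = 19 − L = 16.

t0 = 16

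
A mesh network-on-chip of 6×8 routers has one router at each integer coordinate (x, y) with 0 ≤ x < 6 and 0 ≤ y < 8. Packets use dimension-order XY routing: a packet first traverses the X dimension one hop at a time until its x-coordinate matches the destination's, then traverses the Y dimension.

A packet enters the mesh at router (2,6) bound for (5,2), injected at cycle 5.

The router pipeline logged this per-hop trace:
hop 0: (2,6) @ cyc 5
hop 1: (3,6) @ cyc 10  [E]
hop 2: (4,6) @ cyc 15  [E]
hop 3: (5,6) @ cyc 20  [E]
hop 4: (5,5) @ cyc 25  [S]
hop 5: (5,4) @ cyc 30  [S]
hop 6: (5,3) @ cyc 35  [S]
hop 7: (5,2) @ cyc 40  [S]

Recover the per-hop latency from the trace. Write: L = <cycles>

L = 5

Δcyc across hop 0→1: 10 − 5 = 5.
One hop costs L cycles, so L = 5.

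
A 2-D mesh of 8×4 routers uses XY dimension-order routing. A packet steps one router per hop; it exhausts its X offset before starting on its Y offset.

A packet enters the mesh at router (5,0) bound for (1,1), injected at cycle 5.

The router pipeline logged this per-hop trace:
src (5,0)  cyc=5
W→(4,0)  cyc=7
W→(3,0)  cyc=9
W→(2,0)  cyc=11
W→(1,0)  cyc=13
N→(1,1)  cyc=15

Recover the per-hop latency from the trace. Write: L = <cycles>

From hop 0 (5) to hop 1 (7): +2 cycles.
One hop costs L cycles, so L = 2.

L = 2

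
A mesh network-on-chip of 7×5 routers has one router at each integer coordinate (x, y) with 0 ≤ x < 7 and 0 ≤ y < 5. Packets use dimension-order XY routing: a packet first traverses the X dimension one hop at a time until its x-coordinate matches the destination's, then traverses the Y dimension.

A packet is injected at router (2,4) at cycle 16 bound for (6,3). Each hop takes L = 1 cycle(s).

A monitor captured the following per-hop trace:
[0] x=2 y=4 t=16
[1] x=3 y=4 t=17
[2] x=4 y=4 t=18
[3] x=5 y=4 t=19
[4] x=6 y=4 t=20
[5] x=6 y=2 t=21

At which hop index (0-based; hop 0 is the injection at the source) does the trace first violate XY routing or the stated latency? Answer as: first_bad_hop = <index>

first_bad_hop = 5

hop 1: step (+1,+0), +1 cyc — ok
hop 2: step (+1,+0), +1 cyc — ok
hop 3: step (+1,+0), +1 cyc — ok
hop 4: step (+1,+0), +1 cyc — ok
hop 5: step (+0,-2), +1 cyc — BAD: non-unit step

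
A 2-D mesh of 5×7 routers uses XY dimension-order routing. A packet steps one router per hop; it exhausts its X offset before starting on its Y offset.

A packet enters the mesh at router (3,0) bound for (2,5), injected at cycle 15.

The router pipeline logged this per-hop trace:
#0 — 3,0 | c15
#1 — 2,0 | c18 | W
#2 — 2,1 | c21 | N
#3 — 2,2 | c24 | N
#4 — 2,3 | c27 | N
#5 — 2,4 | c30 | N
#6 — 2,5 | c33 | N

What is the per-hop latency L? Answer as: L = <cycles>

L = 3

Δcyc across hop 0→1: 18 − 15 = 3.
Per-hop latency L = Δcyc = 3.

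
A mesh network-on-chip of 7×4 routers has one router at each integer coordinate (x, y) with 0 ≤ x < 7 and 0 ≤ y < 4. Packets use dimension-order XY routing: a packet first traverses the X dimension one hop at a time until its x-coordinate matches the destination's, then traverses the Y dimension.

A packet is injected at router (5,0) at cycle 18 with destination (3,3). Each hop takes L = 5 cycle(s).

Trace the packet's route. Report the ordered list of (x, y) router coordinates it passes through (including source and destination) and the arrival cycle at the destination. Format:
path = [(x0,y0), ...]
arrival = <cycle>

path = [(5,0), (4,0), (3,0), (3,1), (3,2), (3,3)]
arrival = 43

  0. router=(5,0) cycle=18 (inject)
  1. router=(4,0) cycle=23 dir=W
  2. router=(3,0) cycle=28 dir=W
  3. router=(3,1) cycle=33 dir=N
  4. router=(3,2) cycle=38 dir=N
  5. router=(3,3) cycle=43 dir=N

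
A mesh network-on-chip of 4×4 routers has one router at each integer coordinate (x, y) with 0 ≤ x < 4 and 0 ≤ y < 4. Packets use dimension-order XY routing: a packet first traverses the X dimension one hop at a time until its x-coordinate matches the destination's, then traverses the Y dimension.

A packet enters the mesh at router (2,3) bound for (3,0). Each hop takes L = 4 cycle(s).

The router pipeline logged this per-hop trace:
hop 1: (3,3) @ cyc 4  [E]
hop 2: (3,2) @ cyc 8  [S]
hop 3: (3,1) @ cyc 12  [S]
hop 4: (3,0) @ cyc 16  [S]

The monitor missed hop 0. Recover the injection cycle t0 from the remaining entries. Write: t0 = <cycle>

Hop 1 reached at cycle 4; hop k is at t0 + k·L.
t0 = cyc[1] − L = 4 − 4 = 0.

t0 = 0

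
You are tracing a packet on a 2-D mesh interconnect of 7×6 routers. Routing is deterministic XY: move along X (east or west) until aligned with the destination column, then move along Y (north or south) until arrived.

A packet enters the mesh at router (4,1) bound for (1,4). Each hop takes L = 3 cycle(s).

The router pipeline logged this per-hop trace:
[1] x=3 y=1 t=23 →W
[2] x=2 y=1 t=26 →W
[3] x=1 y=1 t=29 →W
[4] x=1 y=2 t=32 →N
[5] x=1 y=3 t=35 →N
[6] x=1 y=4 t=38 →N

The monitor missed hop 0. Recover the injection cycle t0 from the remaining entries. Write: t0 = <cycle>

At hop 1 the cycle is 23; in general cyc_k = t0 + kL.
So t0 = 23 − 1·3 = 20.

t0 = 20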